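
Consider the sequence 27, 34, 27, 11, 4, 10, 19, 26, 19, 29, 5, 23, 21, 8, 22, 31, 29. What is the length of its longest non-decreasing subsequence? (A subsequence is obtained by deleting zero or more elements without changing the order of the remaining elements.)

Scanning left to right, the best length ending at each element is: 27→1, 34→2, 27→2, 11→1, 4→1, 10→2, 19→3, 26→4, 19→4, 29→5, 5→2, 23→5, 21→5, 8→3, 22→6, 31→7, 29→7.
So the longest non-decreasing subsequence has length 7, e.g. 4, 10, 19, 19, 21, 22, 31.

7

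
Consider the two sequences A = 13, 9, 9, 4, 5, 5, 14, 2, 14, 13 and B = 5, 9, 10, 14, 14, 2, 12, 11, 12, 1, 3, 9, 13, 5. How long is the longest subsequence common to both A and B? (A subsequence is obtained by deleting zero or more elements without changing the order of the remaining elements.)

Backtracking the LCS table gives one alignment: 9 (A2,B2) → 14 (A7,B5) → 2 (A8,B6) → 13 (A10,B13).
So the longest common subsequence has length 4.

4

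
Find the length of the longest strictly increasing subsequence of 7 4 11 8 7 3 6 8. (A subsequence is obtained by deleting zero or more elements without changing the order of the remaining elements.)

Let dp[i] be the longest increasing subsequence ending at position i. Then dp = [1, 1, 2, 2, 2, 1, 2, 3].
The maximum is 3; one witness is 4, 7, 8 at positions 2,5,8.

3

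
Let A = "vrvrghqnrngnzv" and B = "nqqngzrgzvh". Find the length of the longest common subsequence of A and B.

A longest common subsequence is qnrgzv (length 6); the LCS DP confirms no longer common subsequence exists.

6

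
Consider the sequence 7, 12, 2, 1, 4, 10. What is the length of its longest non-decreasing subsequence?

Scanning left to right, the best length ending at each element is: 7→1, 12→2, 2→1, 1→1, 4→2, 10→3.
So the longest non-decreasing subsequence has length 3, e.g. 2, 4, 10.

3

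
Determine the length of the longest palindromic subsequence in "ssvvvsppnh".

One longest palindromic subsequence is svvvs (positions 2,3,4,5,6); it reads the same forward and backward, and the interval DP gives dp[1][10] = 5.

5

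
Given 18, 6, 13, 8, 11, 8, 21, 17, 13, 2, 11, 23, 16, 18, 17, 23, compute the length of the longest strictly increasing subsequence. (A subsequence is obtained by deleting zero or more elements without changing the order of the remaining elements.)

7

One longest increasing subsequence is 6, 8, 11, 13, 16, 18, 23 (positions 2,4,5,9,13,14,16), of length 7; no longer one exists.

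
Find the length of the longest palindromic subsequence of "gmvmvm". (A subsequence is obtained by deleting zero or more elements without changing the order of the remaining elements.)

One longest palindromic subsequence is mvmvm (positions 2,3,4,5,6); it reads the same forward and backward, and the interval DP gives dp[1][6] = 5.

5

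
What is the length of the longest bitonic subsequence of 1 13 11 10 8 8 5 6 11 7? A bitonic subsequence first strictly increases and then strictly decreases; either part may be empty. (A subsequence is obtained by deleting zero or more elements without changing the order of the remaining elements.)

6

Let inc[i] be the LIS ending at i and dec[i] the longest strictly decreasing subsequence starting at i. inc = [1, 2, 2, 2, 2, 2, 2, 3, 4, 4], dec = [1, 5, 4, 3, 2, 2, 1, 1, 2, 1].
max_i inc[i]+dec[i]−1 = 6, with one witness 1, 13, 11, 10, 8, 7.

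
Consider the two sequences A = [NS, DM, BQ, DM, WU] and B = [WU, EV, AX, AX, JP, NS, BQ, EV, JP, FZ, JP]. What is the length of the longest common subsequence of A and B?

Backtracking the LCS table gives one alignment: NS (A1,B6) → BQ (A3,B7).
So the longest common subsequence has length 2.

2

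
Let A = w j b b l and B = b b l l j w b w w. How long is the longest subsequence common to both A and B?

3

A longest common subsequence is bbl (length 3); the LCS DP confirms no longer common subsequence exists.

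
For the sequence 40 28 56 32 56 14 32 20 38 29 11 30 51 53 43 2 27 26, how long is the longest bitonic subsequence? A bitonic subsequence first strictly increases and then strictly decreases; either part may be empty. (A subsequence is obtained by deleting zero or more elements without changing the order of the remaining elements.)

9

One longest bitonic subsequence is 14, 20, 29, 30, 51, 53, 43, 27, 26 (positions 6,8,10,12,13,14,15,17,18): it rises to 53 then falls. Length 9 is optimal.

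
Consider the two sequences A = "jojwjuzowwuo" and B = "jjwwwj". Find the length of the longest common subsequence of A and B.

5

Backtracking the LCS table gives one alignment: j (A1,B1) → j (A3,B2) → w (A4,B3) → w (A9,B4) → w (A10,B5).
So the longest common subsequence has length 5.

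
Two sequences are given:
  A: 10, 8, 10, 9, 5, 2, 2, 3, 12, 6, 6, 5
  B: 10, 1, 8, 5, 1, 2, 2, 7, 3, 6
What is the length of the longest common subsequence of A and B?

7

Backtracking the LCS table gives one alignment: 10 (A1,B1) → 8 (A2,B3) → 5 (A5,B4) → 2 (A6,B6) → 2 (A7,B7) → 3 (A8,B9) → 6 (A11,B10).
So the longest common subsequence has length 7.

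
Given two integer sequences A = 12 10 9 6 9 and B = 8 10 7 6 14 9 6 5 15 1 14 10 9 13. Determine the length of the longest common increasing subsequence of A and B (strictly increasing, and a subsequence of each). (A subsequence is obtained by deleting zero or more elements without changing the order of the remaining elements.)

For each value that appears in both, track the longest common increasing run ending there.
The best achievable length is 2; one witness is 6, 9 (A-positions 4,5, B-positions 4,6).

2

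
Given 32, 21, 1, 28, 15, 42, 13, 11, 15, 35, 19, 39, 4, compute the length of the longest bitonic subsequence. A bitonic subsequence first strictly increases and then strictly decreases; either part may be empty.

One longest bitonic subsequence is 32, 28, 15, 13, 11, 4 (positions 1,4,5,7,8,13): it rises to 32 then falls. Length 6 is optimal.

6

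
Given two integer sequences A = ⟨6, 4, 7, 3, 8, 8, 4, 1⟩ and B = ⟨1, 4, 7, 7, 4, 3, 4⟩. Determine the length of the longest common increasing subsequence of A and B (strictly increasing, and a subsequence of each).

For each value that appears in both, track the longest common increasing run ending there.
The best achievable length is 2; one witness is 4, 7 (A-positions 2,3, B-positions 2,3).

2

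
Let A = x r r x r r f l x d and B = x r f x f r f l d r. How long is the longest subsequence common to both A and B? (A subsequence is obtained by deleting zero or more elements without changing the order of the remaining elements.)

7

Backtracking the LCS table gives one alignment: x (A1,B1) → r (A2,B2) → x (A4,B4) → r (A6,B6) → f (A7,B7) → l (A8,B8) → d (A10,B9).
So the longest common subsequence has length 7.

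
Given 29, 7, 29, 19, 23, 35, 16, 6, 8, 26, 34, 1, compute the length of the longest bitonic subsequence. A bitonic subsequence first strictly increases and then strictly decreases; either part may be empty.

7

One longest bitonic subsequence is 7, 19, 23, 35, 16, 8, 1 (positions 2,4,5,6,7,9,12): it rises to 35 then falls. Length 7 is optimal.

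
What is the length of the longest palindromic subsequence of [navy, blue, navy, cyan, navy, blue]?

5

One longest palindromic subsequence is blue navy cyan navy blue (positions 2,3,4,5,6); it reads the same forward and backward, and the interval DP gives dp[1][6] = 5.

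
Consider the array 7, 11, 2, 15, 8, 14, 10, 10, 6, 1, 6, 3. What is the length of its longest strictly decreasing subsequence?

Let dp[i] be the longest decreasing subsequence ending at position i. Then dp = [1, 1, 2, 1, 2, 2, 3, 3, 4, 5, 4, 5].
The maximum is 5; one witness is 15, 14, 10, 6, 1 at positions 4,6,7,9,10.

5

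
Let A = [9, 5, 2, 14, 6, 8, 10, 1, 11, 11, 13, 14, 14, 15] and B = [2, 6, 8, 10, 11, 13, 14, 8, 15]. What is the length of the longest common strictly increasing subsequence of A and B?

A longest common strictly increasing subsequence is 2, 6, 8, 10, 11, 13, 14, 15 (length 8); it appears in order in both A and B, and no longer such subsequence exists.

8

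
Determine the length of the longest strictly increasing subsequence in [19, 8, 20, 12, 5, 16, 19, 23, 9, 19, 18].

Let dp[i] be the longest increasing subsequence ending at position i. Then dp = [1, 1, 2, 2, 1, 3, 4, 5, 2, 4, 4].
The maximum is 5; one witness is 8, 12, 16, 19, 23 at positions 2,4,6,7,8.

5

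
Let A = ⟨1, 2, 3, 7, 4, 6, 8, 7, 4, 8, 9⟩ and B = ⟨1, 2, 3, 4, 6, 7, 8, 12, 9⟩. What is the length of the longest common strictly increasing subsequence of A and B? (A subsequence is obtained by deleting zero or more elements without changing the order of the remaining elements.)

8

A longest common strictly increasing subsequence is 1, 2, 3, 4, 6, 7, 8, 9 (length 8); it appears in order in both A and B, and no longer such subsequence exists.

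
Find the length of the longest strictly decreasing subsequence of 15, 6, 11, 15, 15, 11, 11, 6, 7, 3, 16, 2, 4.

Scanning left to right, the best length ending at each element is: 15→1, 6→2, 11→2, 15→1, 15→1, 11→2, 11→2, 6→3, 7→3, 3→4, 16→1, 2→5, 4→4.
So the longest decreasing subsequence has length 5, e.g. 15, 11, 6, 3, 2.

5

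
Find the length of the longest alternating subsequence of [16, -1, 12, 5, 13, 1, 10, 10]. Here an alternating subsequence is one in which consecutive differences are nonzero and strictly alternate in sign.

Track the best alternating length ending on an up-step vs a down-step at each position: up/down = 1/1, 1/2, 3/2, 3/4, 5/2, 3/6, 7/6, 7/6.
The maximum over both is 7; one such subsequence is 16, -1, 12, 5, 13, 1, 10.

7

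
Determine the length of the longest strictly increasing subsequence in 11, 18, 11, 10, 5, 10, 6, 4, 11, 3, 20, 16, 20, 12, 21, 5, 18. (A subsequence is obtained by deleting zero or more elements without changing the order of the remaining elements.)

6

One longest increasing subsequence is 5, 10, 11, 16, 20, 21 (positions 5,6,9,12,13,15), of length 6; no longer one exists.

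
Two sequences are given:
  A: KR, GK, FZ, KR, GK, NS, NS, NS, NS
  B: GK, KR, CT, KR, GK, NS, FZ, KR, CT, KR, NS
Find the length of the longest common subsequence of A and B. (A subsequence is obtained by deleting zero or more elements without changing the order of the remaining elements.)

5

Backtracking the LCS table gives one alignment: KR (A1,B4) → GK (A2,B5) → FZ (A3,B7) → KR (A4,B10) → NS (A9,B11).
So the longest common subsequence has length 5.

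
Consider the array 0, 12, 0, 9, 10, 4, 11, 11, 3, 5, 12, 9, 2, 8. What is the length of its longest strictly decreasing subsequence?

Scanning left to right, the best length ending at each element is: 0→1, 12→1, 0→2, 9→2, 10→2, 4→3, 11→2, 11→2, 3→4, 5→3, 12→1, 9→3, 2→5, 8→4.
So the longest decreasing subsequence has length 5, e.g. 12, 9, 4, 3, 2.

5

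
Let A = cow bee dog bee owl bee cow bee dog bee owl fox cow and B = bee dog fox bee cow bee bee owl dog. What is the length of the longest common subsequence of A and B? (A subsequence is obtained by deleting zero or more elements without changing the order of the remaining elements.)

Backtracking the LCS table gives one alignment: bee (A2,B1) → dog (A3,B2) → bee (A6,B4) → cow (A7,B5) → bee (A8,B6) → bee (A10,B7) → owl (A11,B8).
So the longest common subsequence has length 7.

7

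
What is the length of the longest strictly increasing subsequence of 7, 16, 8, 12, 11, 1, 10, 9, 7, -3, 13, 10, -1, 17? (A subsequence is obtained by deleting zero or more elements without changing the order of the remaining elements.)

One longest increasing subsequence is 7, 8, 12, 13, 17 (positions 1,3,4,11,14), of length 5; no longer one exists.

5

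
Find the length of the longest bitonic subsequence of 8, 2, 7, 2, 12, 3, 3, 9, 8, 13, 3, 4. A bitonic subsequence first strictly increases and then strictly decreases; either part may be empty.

6

Let inc[i] be the LIS ending at i and dec[i] the longest strictly decreasing subsequence starting at i. inc = [1, 1, 2, 1, 3, 2, 2, 3, 3, 4, 2, 3], dec = [3, 1, 2, 1, 4, 1, 1, 3, 2, 2, 1, 1].
max_i inc[i]+dec[i]−1 = 6, with one witness 2, 7, 12, 9, 8, 4.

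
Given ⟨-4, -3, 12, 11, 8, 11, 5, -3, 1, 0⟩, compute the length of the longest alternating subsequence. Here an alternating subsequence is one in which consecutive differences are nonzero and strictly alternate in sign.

Track the best alternating length ending on an up-step vs a down-step at each position: up/down = 1/1, 2/1, 2/1, 2/3, 2/3, 4/3, 2/5, 2/5, 6/5, 6/7.
The maximum over both is 7; one such subsequence is -4, 12, 8, 11, -3, 1, 0.

7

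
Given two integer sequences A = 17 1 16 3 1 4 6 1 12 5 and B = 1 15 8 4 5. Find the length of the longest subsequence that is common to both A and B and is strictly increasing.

For each value that appears in both, track the longest common increasing run ending there.
The best achievable length is 3; one witness is 1, 4, 5 (A-positions 2,6,10, B-positions 1,4,5).

3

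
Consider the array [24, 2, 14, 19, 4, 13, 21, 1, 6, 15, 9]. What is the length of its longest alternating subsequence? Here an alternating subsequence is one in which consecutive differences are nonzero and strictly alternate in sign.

A longest alternating subsequence is 24, 2, 14, 4, 13, 1, 15, 9 (positions 1,2,3,5,6,8,10,11); its 7 consecutive differences strictly alternate in sign, and length 8 is optimal.

8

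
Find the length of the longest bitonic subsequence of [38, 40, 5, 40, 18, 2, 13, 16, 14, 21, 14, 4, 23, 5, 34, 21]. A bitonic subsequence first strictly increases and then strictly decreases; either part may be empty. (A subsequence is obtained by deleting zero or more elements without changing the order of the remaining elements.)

One longest bitonic subsequence is 5, 13, 16, 21, 23, 34, 21 (positions 3,7,8,10,13,15,16): it rises to 34 then falls. Length 7 is optimal.

7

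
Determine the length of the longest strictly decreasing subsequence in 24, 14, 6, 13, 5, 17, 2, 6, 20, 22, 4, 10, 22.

5

Let dp[i] be the longest decreasing subsequence ending at position i. Then dp = [1, 2, 3, 3, 4, 2, 5, 4, 2, 2, 5, 4, 2].
The maximum is 5; one witness is 24, 14, 6, 5, 2 at positions 1,2,3,5,7.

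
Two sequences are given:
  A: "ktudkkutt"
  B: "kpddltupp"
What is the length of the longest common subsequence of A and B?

A longest common subsequence is ktu (length 3); the LCS DP confirms no longer common subsequence exists.

3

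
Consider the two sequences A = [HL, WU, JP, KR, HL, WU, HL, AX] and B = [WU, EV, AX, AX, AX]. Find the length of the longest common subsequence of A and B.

2

A longest common subsequence is WU, AX (length 2); the LCS DP confirms no longer common subsequence exists.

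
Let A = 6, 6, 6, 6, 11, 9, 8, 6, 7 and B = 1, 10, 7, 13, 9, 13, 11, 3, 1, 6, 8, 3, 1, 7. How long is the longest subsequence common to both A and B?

3

A longest common subsequence is 6, 8, 7 (length 3); the LCS DP confirms no longer common subsequence exists.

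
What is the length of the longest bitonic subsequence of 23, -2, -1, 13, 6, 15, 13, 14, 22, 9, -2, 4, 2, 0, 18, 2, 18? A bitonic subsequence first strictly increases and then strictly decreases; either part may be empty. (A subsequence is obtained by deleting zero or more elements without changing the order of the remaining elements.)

10

Let inc[i] be the LIS ending at i and dec[i] the longest strictly decreasing subsequence starting at i. inc = [1, 1, 2, 3, 3, 4, 4, 5, 6, 4, 1, 3, 3, 3, 6, 4, 6], dec = [7, 1, 2, 5, 4, 6, 5, 5, 5, 4, 1, 3, 2, 1, 2, 1, 1].
max_i inc[i]+dec[i]−1 = 10, with one witness -2, -1, 6, 13, 14, 22, 9, 4, 2, 0.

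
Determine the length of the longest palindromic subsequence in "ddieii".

One longest palindromic subsequence is iii (positions 3,5,6); it reads the same forward and backward, and the interval DP gives dp[1][6] = 3.

3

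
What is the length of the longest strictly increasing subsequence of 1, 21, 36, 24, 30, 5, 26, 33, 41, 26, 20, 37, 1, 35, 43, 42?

Scanning left to right, the best length ending at each element is: 1→1, 21→2, 36→3, 24→3, 30→4, 5→2, 26→4, 33→5, 41→6, 26→4, 20→3, 37→6, 1→1, 35→6, 43→7, 42→7.
So the longest increasing subsequence has length 7, e.g. 1, 21, 24, 30, 33, 41, 43.

7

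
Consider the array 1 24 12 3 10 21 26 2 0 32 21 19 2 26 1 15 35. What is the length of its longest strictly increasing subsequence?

Let dp[i] be the longest increasing subsequence ending at position i. Then dp = [1, 2, 2, 2, 3, 4, 5, 2, 1, 6, 4, 4, 2, 5, 2, 4, 7].
The maximum is 7; one witness is 1, 3, 10, 21, 26, 32, 35 at positions 1,4,5,6,7,10,17.

7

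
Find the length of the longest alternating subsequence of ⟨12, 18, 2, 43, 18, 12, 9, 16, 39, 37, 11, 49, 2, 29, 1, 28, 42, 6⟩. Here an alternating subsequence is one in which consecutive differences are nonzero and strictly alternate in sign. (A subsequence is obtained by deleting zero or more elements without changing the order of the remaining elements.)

13

A longest alternating subsequence is 12, 18, 2, 43, 18, 39, 37, 49, 2, 29, 1, 28, 6 (positions 1,2,3,4,5,9,10,12,13,14,15,16,18); its 12 consecutive differences strictly alternate in sign, and length 13 is optimal.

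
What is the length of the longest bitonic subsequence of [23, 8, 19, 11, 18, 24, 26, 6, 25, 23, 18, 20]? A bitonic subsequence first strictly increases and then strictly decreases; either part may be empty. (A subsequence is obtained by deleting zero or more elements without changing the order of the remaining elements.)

8

One longest bitonic subsequence is 8, 11, 18, 24, 26, 25, 23, 20 (positions 2,4,5,6,7,9,10,12): it rises to 26 then falls. Length 8 is optimal.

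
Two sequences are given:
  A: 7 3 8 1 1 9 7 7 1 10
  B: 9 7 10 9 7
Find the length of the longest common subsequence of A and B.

3

A longest common subsequence is 7, 9, 7 (length 3); the LCS DP confirms no longer common subsequence exists.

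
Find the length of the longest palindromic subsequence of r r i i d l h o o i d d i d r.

One longest palindromic subsequence is rdiddidr (positions 1,5,10,11,12,13,14,15); it reads the same forward and backward, and the interval DP gives dp[1][15] = 8.

8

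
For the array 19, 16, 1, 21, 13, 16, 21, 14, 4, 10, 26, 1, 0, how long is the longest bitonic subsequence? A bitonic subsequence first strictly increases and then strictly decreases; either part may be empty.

8

Let inc[i] be the LIS ending at i and dec[i] the longest strictly decreasing subsequence starting at i. inc = [1, 1, 1, 2, 2, 3, 4, 3, 2, 3, 5, 1, 1], dec = [6, 5, 2, 6, 4, 5, 5, 4, 3, 3, 3, 2, 1].
max_i inc[i]+dec[i]−1 = 8, with one witness 1, 13, 16, 21, 14, 10, 1, 0.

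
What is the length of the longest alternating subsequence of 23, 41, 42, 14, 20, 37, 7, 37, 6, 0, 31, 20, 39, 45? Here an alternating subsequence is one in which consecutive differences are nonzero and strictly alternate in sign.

Track the best alternating length ending on an up-step vs a down-step at each position: up/down = 1/1, 2/1, 2/1, 1/3, 4/3, 4/3, 1/5, 6/3, 1/7, 1/7, 8/7, 8/9, 10/3, 10/1.
The maximum over both is 10; one such subsequence is 23, 41, 14, 20, 7, 37, 6, 31, 20, 39.

10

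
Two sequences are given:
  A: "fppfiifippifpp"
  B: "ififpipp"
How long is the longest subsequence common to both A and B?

A longest common subsequence is fifpipp (length 7); the LCS DP confirms no longer common subsequence exists.

7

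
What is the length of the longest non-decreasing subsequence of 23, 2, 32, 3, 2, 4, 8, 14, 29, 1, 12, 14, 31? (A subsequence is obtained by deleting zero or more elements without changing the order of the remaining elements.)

One longest non-decreasing subsequence is 2, 3, 4, 8, 14, 29, 31 (positions 2,4,6,7,8,9,13), of length 7; no longer one exists.

7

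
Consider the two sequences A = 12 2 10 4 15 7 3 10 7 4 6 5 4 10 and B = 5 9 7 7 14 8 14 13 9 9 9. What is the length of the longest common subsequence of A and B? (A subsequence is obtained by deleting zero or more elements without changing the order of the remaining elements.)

2

Backtracking the LCS table gives one alignment: 7 (A6,B3) → 7 (A9,B4).
So the longest common subsequence has length 2.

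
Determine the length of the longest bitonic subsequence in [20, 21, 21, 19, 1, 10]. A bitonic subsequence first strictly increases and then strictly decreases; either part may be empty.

Let inc[i] be the LIS ending at i and dec[i] the longest strictly decreasing subsequence starting at i. inc = [1, 2, 2, 1, 1, 2], dec = [3, 3, 3, 2, 1, 1].
max_i inc[i]+dec[i]−1 = 4, with one witness 20, 21, 19, 10.

4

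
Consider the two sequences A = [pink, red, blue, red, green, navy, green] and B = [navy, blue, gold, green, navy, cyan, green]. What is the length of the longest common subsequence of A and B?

4

A longest common subsequence is blue, green, navy, green (length 4); the LCS DP confirms no longer common subsequence exists.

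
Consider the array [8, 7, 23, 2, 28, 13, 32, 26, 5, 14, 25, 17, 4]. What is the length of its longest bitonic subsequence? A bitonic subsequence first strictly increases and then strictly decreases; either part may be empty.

8

One longest bitonic subsequence is 8, 23, 28, 32, 26, 25, 17, 4 (positions 1,3,5,7,8,11,12,13): it rises to 32 then falls. Length 8 is optimal.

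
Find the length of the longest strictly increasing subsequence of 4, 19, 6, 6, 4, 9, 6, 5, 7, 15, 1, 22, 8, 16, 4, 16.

One longest increasing subsequence is 4, 6, 9, 15, 22 (positions 1,3,6,10,12), of length 5; no longer one exists.

5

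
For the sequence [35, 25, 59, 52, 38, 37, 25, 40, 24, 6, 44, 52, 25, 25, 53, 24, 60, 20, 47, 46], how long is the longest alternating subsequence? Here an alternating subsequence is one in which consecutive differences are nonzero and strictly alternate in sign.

14

A longest alternating subsequence is 35, 25, 59, 38, 40, 24, 44, 25, 53, 24, 60, 20, 47, 46 (positions 1,2,3,5,8,9,11,13,15,16,17,18,19,20); its 13 consecutive differences strictly alternate in sign, and length 14 is optimal.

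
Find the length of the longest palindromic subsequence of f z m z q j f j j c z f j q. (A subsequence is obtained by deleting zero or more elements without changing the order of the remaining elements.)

8

One longest palindromic subsequence is qjfjjfjq (positions 5,6,7,8,9,12,13,14); it reads the same forward and backward, and the interval DP gives dp[1][14] = 8.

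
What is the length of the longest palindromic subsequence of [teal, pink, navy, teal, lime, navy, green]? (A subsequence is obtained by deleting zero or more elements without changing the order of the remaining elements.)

One longest palindromic subsequence is navy lime navy (positions 3,5,6); it reads the same forward and backward, and the interval DP gives dp[1][7] = 3.

3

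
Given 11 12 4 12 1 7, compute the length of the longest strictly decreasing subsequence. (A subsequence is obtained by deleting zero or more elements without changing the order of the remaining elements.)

3

Let dp[i] be the longest decreasing subsequence ending at position i. Then dp = [1, 1, 2, 1, 3, 2].
The maximum is 3; one witness is 11, 4, 1 at positions 1,3,5.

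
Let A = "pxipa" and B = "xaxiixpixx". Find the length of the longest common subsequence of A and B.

3

A longest common subsequence is xip (length 3); the LCS DP confirms no longer common subsequence exists.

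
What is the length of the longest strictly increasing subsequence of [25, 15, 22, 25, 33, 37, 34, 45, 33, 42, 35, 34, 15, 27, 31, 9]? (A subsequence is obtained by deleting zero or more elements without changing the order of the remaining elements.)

One longest increasing subsequence is 15, 22, 25, 33, 37, 45 (positions 2,3,4,5,6,8), of length 6; no longer one exists.

6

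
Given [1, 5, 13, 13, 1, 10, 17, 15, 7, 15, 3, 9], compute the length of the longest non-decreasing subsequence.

Let dp[i] be the longest non-decreasing subsequence ending at position i. Then dp = [1, 2, 3, 4, 2, 3, 5, 5, 3, 6, 3, 4].
The maximum is 6; one witness is 1, 5, 13, 13, 15, 15 at positions 1,2,3,4,8,10.

6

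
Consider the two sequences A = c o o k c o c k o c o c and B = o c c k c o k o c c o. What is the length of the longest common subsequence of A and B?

Backtracking the LCS table gives one alignment: c (A1,B3) → k (A4,B4) → c (A5,B5) → o (A6,B6) → k (A8,B7) → o (A9,B8) → c (A10,B10) → o (A11,B11).
So the longest common subsequence has length 8.

8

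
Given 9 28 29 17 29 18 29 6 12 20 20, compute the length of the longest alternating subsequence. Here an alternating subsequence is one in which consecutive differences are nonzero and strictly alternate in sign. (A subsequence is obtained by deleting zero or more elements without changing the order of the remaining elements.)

Track the best alternating length ending on an up-step vs a down-step at each position: up/down = 1/1, 2/1, 2/1, 2/3, 4/1, 4/5, 6/1, 1/7, 8/7, 8/7, 8/7.
The maximum over both is 8; one such subsequence is 9, 28, 17, 29, 18, 29, 6, 12.

8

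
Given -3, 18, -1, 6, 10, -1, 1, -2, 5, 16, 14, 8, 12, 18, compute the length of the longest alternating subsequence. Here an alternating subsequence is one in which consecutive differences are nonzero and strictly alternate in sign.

Track the best alternating length ending on an up-step vs a down-step at each position: up/down = 1/1, 2/1, 2/3, 4/3, 4/3, 2/5, 6/5, 2/7, 8/5, 8/3, 8/9, 8/9, 10/9, 10/1.
The maximum over both is 10; one such subsequence is -3, 18, -1, 6, -1, 1, -2, 16, 8, 12.

10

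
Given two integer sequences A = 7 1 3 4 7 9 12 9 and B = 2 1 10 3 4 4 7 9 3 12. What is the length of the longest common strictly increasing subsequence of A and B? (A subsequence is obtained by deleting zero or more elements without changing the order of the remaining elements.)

A longest common strictly increasing subsequence is 1, 3, 4, 7, 9, 12 (length 6); it appears in order in both A and B, and no longer such subsequence exists.

6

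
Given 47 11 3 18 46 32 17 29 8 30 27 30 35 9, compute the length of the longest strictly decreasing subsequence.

6

Let dp[i] be the longest decreasing subsequence ending at position i. Then dp = [1, 2, 3, 2, 2, 3, 4, 4, 5, 4, 5, 4, 3, 6].
The maximum is 6; one witness is 47, 46, 32, 29, 27, 9 at positions 1,5,6,8,11,14.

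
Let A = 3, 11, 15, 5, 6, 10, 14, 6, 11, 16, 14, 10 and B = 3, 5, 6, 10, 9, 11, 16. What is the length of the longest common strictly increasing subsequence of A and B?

6

A longest common strictly increasing subsequence is 3, 5, 6, 10, 11, 16 (length 6); it appears in order in both A and B, and no longer such subsequence exists.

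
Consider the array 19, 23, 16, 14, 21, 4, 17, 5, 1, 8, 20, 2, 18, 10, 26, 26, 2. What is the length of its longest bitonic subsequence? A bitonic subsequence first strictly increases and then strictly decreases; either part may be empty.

7

Let inc[i] be the LIS ending at i and dec[i] the longest strictly decreasing subsequence starting at i. inc = [1, 2, 1, 1, 2, 1, 2, 2, 1, 3, 4, 2, 4, 4, 5, 5, 2], dec = [5, 6, 4, 3, 5, 2, 3, 2, 1, 2, 4, 1, 3, 2, 2, 2, 1].
max_i inc[i]+dec[i]−1 = 7, with one witness 19, 23, 21, 20, 18, 10, 2.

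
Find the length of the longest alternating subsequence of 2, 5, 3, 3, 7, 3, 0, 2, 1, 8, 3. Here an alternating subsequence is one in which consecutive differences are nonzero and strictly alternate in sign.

Track the best alternating length ending on an up-step vs a down-step at each position: up/down = 1/1, 2/1, 2/3, 2/3, 4/1, 2/5, 1/5, 6/5, 6/7, 8/1, 8/9.
The maximum over both is 9; one such subsequence is 2, 5, 3, 7, 0, 2, 1, 8, 3.

9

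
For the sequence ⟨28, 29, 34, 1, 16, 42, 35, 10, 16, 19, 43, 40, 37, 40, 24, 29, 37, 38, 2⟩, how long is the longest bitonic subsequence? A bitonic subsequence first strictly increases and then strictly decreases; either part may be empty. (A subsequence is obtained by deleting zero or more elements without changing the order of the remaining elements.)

One longest bitonic subsequence is 28, 29, 34, 42, 43, 40, 37, 29, 2 (positions 1,2,3,6,11,12,13,16,19): it rises to 43 then falls. Length 9 is optimal.

9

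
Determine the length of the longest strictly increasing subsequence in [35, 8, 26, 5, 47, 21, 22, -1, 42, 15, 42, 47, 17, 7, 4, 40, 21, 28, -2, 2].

One longest increasing subsequence is 8, 21, 22, 42, 47 (positions 2,6,7,9,12), of length 5; no longer one exists.

5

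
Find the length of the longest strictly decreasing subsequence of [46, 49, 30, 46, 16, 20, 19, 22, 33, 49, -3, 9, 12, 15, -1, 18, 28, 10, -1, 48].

Let dp[i] be the longest decreasing subsequence ending at position i. Then dp = [1, 1, 2, 2, 3, 3, 4, 3, 3, 1, 5, 5, 5, 5, 6, 5, 4, 6, 7, 2].
The maximum is 7; one witness is 46, 30, 20, 19, 12, 10, -1 at positions 1,3,6,7,13,18,19.

7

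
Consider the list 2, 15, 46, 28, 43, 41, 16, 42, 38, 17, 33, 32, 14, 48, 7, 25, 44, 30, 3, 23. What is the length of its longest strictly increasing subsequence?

6

One longest increasing subsequence is 2, 15, 28, 41, 42, 48 (positions 1,2,4,6,8,14), of length 6; no longer one exists.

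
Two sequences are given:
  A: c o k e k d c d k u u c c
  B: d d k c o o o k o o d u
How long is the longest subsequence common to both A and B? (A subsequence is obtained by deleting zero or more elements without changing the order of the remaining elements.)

A longest common subsequence is cokdu (length 5); the LCS DP confirms no longer common subsequence exists.

5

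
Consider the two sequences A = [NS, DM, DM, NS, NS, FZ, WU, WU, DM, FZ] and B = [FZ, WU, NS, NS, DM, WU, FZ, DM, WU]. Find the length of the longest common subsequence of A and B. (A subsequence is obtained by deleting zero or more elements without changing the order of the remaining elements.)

Backtracking the LCS table gives one alignment: NS (A1,B4) → DM (A2,B5) → DM (A3,B8) → WU (A8,B9).
So the longest common subsequence has length 4.

4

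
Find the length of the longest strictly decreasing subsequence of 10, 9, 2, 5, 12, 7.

Let dp[i] be the longest decreasing subsequence ending at position i. Then dp = [1, 2, 3, 3, 1, 3].
The maximum is 3; one witness is 10, 9, 2 at positions 1,2,3.

3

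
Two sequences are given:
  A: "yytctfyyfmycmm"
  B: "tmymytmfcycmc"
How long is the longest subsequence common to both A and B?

7

A longest common subsequence is yytcymc (length 7); the LCS DP confirms no longer common subsequence exists.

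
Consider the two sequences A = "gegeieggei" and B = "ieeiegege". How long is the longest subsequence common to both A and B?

A longest common subsequence is eeiegge (length 7); the LCS DP confirms no longer common subsequence exists.

7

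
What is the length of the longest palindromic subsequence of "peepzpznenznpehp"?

Using dp[i][j] = 2 + dp[i+1][j−1] if the ends match, else max(dp[i+1][j], dp[i][j−1]):
dp[1][16] = 11. A witness is pepznenzpep at positions 1,3,4,7,8,9,10,11,13,14,16.

11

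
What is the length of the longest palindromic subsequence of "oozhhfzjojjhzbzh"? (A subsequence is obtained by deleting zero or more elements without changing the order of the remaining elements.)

One longest palindromic subsequence is hzjjjzh (positions 4,7,8,10,11,15,16); it reads the same forward and backward, and the interval DP gives dp[1][16] = 7.

7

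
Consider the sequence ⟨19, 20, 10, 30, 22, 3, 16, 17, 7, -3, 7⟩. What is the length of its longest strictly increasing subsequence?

3

Let dp[i] be the longest increasing subsequence ending at position i. Then dp = [1, 2, 1, 3, 3, 1, 2, 3, 2, 1, 2].
The maximum is 3; one witness is 19, 20, 30 at positions 1,2,4.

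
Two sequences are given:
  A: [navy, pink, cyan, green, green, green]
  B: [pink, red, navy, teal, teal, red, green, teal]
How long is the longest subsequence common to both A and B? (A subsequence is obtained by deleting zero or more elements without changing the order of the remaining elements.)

Backtracking the LCS table gives one alignment: navy (A1,B3) → green (A4,B7).
So the longest common subsequence has length 2.

2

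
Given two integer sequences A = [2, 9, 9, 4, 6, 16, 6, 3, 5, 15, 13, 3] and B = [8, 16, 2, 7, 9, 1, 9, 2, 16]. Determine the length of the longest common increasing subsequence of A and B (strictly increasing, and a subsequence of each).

3

A longest common strictly increasing subsequence is 2, 9, 16 (length 3); it appears in order in both A and B, and no longer such subsequence exists.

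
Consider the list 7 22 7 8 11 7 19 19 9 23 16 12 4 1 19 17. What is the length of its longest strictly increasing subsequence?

Let dp[i] be the longest increasing subsequence ending at position i. Then dp = [1, 2, 1, 2, 3, 1, 4, 4, 3, 5, 4, 4, 1, 1, 5, 5].
The maximum is 5; one witness is 7, 8, 11, 19, 23 at positions 1,4,5,7,10.

5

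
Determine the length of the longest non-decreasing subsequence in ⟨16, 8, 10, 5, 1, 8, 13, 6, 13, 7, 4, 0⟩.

Let dp[i] be the longest non-decreasing subsequence ending at position i. Then dp = [1, 1, 2, 1, 1, 2, 3, 2, 4, 3, 2, 1].
The maximum is 4; one witness is 8, 10, 13, 13 at positions 2,3,7,9.

4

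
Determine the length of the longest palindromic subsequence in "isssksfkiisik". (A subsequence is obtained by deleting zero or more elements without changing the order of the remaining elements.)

7

Using dp[i][j] = 2 + dp[i+1][j−1] if the ends match, else max(dp[i+1][j], dp[i][j−1]):
dp[1][13] = 7. A witness is iskfksi at positions 1,2,5,7,8,11,12.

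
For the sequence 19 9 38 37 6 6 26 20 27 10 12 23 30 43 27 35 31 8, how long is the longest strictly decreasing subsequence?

6

Scanning left to right, the best length ending at each element is: 19→1, 9→2, 38→1, 37→2, 6→3, 6→3, 26→3, 20→4, 27→3, 10→5, 12→5, 23→4, 30→3, 43→1, 27→4, 35→3, 31→4, 8→6.
So the longest decreasing subsequence has length 6, e.g. 38, 37, 26, 20, 10, 8.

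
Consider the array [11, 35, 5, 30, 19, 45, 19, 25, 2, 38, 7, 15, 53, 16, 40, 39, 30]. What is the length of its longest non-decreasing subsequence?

One longest non-decreasing subsequence is 11, 19, 19, 25, 38, 53 (positions 1,5,7,8,10,13), of length 6; no longer one exists.

6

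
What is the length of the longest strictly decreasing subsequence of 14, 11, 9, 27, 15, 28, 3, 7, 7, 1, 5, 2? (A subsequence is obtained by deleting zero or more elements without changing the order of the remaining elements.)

Scanning left to right, the best length ending at each element is: 14→1, 11→2, 9→3, 27→1, 15→2, 28→1, 3→4, 7→4, 7→4, 1→5, 5→5, 2→6.
So the longest decreasing subsequence has length 6, e.g. 14, 11, 9, 7, 5, 2.

6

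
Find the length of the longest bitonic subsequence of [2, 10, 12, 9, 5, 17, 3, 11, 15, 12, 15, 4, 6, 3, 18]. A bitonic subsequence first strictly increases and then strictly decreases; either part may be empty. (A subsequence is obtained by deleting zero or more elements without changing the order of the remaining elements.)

8

One longest bitonic subsequence is 2, 10, 12, 17, 15, 12, 6, 3 (positions 1,2,3,6,9,10,13,14): it rises to 17 then falls. Length 8 is optimal.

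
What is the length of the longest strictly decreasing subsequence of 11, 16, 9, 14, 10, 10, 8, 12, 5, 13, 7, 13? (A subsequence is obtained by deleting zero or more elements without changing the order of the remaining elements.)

Let dp[i] be the longest decreasing subsequence ending at position i. Then dp = [1, 1, 2, 2, 3, 3, 4, 3, 5, 3, 5, 3].
The maximum is 5; one witness is 16, 14, 10, 8, 5 at positions 2,4,5,7,9.

5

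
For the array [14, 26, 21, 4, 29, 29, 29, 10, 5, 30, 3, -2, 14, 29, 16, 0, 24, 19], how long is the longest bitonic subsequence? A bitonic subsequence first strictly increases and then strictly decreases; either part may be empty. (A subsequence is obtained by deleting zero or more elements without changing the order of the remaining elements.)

Let inc[i] be the LIS ending at i and dec[i] the longest strictly decreasing subsequence starting at i. inc = [1, 2, 2, 1, 3, 3, 3, 2, 2, 4, 1, 1, 3, 4, 4, 2, 5, 5], dec = [5, 6, 5, 3, 5, 5, 5, 4, 3, 4, 2, 1, 2, 3, 2, 1, 2, 1].
max_i inc[i]+dec[i]−1 = 7, with one witness 14, 26, 21, 10, 5, 3, 0.

7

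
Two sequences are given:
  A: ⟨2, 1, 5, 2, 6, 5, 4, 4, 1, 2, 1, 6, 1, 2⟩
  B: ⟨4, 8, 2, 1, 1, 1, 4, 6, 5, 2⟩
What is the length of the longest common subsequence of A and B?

Backtracking the LCS table gives one alignment: 2 (A1,B3) → 1 (A2,B4) → 1 (A9,B5) → 1 (A11,B6) → 6 (A12,B8) → 2 (A14,B10).
So the longest common subsequence has length 6.

6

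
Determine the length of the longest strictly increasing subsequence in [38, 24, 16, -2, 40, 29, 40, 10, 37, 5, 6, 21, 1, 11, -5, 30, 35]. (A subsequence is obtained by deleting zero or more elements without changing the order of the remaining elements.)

Scanning left to right, the best length ending at each element is: 38→1, 24→1, 16→1, -2→1, 40→2, 29→2, 40→3, 10→2, 37→3, 5→2, 6→3, 21→4, 1→2, 11→4, -5→1, 30→5, 35→6.
So the longest increasing subsequence has length 6, e.g. -2, 5, 6, 21, 30, 35.

6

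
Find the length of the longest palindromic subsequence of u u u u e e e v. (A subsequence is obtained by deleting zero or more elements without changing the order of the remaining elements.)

Using dp[i][j] = 2 + dp[i+1][j−1] if the ends match, else max(dp[i+1][j], dp[i][j−1]):
dp[1][8] = 4. A witness is uuuu at positions 1,2,3,4.

4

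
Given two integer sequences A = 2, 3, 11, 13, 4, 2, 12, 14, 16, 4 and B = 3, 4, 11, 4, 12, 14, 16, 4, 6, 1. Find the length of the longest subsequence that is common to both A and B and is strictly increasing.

A longest common strictly increasing subsequence is 3, 4, 12, 14, 16 (length 5); it appears in order in both A and B, and no longer such subsequence exists.

5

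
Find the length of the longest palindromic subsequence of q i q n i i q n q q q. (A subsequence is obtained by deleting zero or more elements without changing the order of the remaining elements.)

One longest palindromic subsequence is qqniinqq (positions 1,3,4,5,6,8,10,11); it reads the same forward and backward, and the interval DP gives dp[1][11] = 8.

8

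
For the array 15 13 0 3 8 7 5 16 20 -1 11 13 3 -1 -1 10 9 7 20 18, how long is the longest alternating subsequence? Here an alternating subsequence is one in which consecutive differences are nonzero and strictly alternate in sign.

A longest alternating subsequence is 15, 0, 8, 7, 16, -1, 11, 3, 10, 9, 20, 18 (positions 1,3,5,6,8,10,11,13,16,17,19,20); its 11 consecutive differences strictly alternate in sign, and length 12 is optimal.

12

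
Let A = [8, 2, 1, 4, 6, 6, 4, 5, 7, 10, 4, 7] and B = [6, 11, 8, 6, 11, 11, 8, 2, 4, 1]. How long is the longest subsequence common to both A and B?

3

Backtracking the LCS table gives one alignment: 8 (A1,B7) → 2 (A2,B8) → 1 (A3,B10).
So the longest common subsequence has length 3.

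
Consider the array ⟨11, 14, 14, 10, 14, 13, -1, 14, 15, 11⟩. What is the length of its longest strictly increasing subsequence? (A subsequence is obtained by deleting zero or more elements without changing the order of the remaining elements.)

Scanning left to right, the best length ending at each element is: 11→1, 14→2, 14→2, 10→1, 14→2, 13→2, -1→1, 14→3, 15→4, 11→2.
So the longest increasing subsequence has length 4, e.g. 11, 13, 14, 15.

4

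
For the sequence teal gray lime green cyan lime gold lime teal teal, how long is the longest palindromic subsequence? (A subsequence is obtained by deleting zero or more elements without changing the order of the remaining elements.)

Using dp[i][j] = 2 + dp[i+1][j−1] if the ends match, else max(dp[i+1][j], dp[i][j−1]):
dp[1][10] = 5. A witness is teal lime gold lime teal at positions 1,6,7,8,10.

5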